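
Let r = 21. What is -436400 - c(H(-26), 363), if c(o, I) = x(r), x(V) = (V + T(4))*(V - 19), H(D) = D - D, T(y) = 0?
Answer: -436442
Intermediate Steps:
H(D) = 0
x(V) = V*(-19 + V) (x(V) = (V + 0)*(V - 19) = V*(-19 + V))
c(o, I) = 42 (c(o, I) = 21*(-19 + 21) = 21*2 = 42)
-436400 - c(H(-26), 363) = -436400 - 1*42 = -436400 - 42 = -436442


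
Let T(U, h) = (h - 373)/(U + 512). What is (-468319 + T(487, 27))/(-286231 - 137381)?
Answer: 66835861/60455484 ≈ 1.1055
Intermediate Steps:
T(U, h) = (-373 + h)/(512 + U)
(-468319 + T(487, 27))/(-286231 - 137381) = (-468319 + (-373 + 27)/(512 + 487))/(-286231 - 137381) = (-468319 - 346/999)/(-423612) = (-468319 + (1/999)*(-346))*(-1/423612) = (-468319 - 346/999)*(-1/423612) = -467851027/999*(-1/423612) = 66835861/60455484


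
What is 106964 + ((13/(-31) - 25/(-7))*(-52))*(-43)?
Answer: 24740612/217 ≈ 1.1401e+5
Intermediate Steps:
106964 + ((13/(-31) - 25/(-7))*(-52))*(-43) = 106964 + ((13*(-1/31) - 25*(-⅐))*(-52))*(-43) = 106964 + ((-13/31 + 25/7)*(-52))*(-43) = 106964 + ((684/217)*(-52))*(-43) = 106964 - 35568/217*(-43) = 106964 + 1529424/217 = 24740612/217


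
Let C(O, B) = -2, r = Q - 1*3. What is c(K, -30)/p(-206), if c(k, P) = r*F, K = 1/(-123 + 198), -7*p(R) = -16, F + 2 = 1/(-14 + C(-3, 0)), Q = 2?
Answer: 231/256 ≈ 0.90234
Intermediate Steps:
r = -1 (r = 2 - 1*3 = 2 - 3 = -1)
F = -33/16 (F = -2 + 1/(-14 - 2) = -2 + 1/(-16) = -2 - 1/16 = -33/16 ≈ -2.0625)
p(R) = 16/7 (p(R) = -1/7*(-16) = 16/7)
K = 1/75 ≈ 0.013333
c(k, P) = 33/16 (c(k, P) = -1*(-33/16) = 33/16)
c(K, -30)/p(-206) = 33/(16*(16/7)) = (33/16)*(7/16) = 231/256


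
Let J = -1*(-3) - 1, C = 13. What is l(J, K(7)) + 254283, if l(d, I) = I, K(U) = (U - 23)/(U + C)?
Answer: 1271411/5 ≈ 2.5428e+5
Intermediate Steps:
K(U) = (-23 + U)/(13 + U) (K(U) = (U - 23)/(U + 13) = (-23 + U)/(13 + U))
J = 2 (J = 3 - 1 = 2)
l(J, K(7)) + 254283 = (-23 + 7)/(13 + 7) + 254283 = -16/20 + 254283 = (1/20)*(-16) + 254283 = -⅘ + 254283 = 1271411/5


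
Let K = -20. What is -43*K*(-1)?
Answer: -860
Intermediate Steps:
-43*K*(-1) = -43*(-20)*(-1) = 860*(-1) = -860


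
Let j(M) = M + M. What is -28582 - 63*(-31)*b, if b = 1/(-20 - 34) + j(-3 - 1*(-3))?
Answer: -171709/6 ≈ -28618.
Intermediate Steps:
j(M) = 2*M
b = -1/54 (b = 1/(-20 - 34) + 2*(-3 - 1*(-3)) = 1/(-54) + 2*(-3 + 3) = -1/54 + 2*0 = -1/54 + 0 = -1/54 ≈ -0.018519)
-28582 - 63*(-31)*b = -28582 - 63*(-31)*(-1)/54 = -28582 - (-1953)*(-1)/54 = -28582 - 1*217/6 = -28582 - 217/6 = -171709/6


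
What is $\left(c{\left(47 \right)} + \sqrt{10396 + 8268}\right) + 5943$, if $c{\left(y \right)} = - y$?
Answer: $5896 + 2 \sqrt{4666} \approx 6032.6$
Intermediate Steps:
$\left(c{\left(47 \right)} + \sqrt{10396 + 8268}\right) + 5943 = \left(\left(-1\right) 47 + \sqrt{10396 + 8268}\right) + 5943 = \left(-47 + \sqrt{18664}\right) + 5943 = \left(-47 + 2 \sqrt{4666}\right) + 5943 = 5896 + 2 \sqrt{4666}$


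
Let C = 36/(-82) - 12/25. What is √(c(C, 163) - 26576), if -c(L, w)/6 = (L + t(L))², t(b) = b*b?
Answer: 2*I*√7333742014888394/1050625 ≈ 163.02*I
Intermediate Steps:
t(b) = b²
C = -942/1025 (C = 36*(-1/82) - 12*1/25 = -18/41 - 12/25 = -942/1025 ≈ -0.91902)
c(L, w) = -6*(L + L²)²
√(c(C, 163) - 26576) = √(-6*(-942/1025)²*(1 - 942/1025)² - 26576) = √(-6*887364/1050625*(83/1025)² - 26576) = √(-6*887364/1050625*6889/1050625 - 26576) = √(-36678303576/1103812890625 - 26576) = √(-29334968059553576/1103812890625) = 2*I*√7333742014888394/1050625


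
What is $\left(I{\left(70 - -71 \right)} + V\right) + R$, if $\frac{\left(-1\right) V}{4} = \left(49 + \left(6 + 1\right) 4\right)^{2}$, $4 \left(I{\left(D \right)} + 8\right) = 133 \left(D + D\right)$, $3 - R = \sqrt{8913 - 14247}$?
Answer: $- \frac{28689}{2} - i \sqrt{5334} \approx -14345.0 - 73.034 i$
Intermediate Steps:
$R = 3 - i \sqrt{5334}$ ($R = 3 - \sqrt{8913 - 14247} = 3 - \sqrt{-5334} = 3 - i \sqrt{5334} \approx 3.0 - 73.034 i$)
$I{\left(D \right)} = -8 + \frac{133 D}{2}$ ($I{\left(D \right)} = -8 + \frac{133 \left(D + D\right)}{4} = -8 + \frac{133 \cdot 2 D}{4} = -8 + \frac{266 D}{4} = -8 + \frac{133 D}{2}$)
$V = -23716$ ($V = - 4 \left(49 + \left(6 + 1\right) 4\right)^{2} = - 4 \left(49 + 7 \cdot 4\right)^{2} = - 4 \left(49 + 28\right)^{2} = - 4 \cdot 77^{2} = \left(-4\right) 5929 = -23716$)
$\left(I{\left(70 - -71 \right)} + V\right) + R = \left(\left(-8 + \frac{133 \left(70 - -71\right)}{2}\right) - 23716\right) + \left(3 - i \sqrt{5334}\right) = \left(\left(-8 + \frac{133 \left(70 + 71\right)}{2}\right) - 23716\right) + \left(3 - i \sqrt{5334}\right) = \left(\left(-8 + \frac{133}{2} \cdot 141\right) - 23716\right) + \left(3 - i \sqrt{5334}\right) = \left(\left(-8 + \frac{18753}{2}\right) - 23716\right) + \left(3 - i \sqrt{5334}\right) = \left(\frac{18737}{2} - 23716\right) + \left(3 - i \sqrt{5334}\right) = - \frac{28695}{2} + \left(3 - i \sqrt{5334}\right) = - \frac{28689}{2} - i \sqrt{5334}$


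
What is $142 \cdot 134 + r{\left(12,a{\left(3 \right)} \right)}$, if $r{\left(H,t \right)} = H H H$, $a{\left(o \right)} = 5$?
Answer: $20756$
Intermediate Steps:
$r{\left(H,t \right)} = H^{3}$ ($r{\left(H,t \right)} = H^{2} H = H^{3}$)
$142 \cdot 134 + r{\left(12,a{\left(3 \right)} \right)} = 142 \cdot 134 + 12^{3} = 19028 + 1728 = 20756$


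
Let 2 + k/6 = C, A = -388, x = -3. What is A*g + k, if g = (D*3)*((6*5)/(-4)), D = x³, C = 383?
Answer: -233424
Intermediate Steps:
k = 2286 (k = -12 + 6*383 = -12 + 2298 = 2286)
D = -27 (D = (-3)³ = -27)
g = 1215/2 (g = (-27*3)*((6*5)/(-4)) = -2430*(-1)/4 = -81*(-15/2) = 1215/2 ≈ 607.50)
A*g + k = -388*1215/2 + 2286 = -235710 + 2286 = -233424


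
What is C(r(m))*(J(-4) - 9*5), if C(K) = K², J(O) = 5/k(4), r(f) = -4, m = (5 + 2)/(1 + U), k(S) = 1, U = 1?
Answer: -640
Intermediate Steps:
m = 7/2 (m = (5 + 2)/(1 + 1) = 7/2 ≈ 3.5000)
J(O) = 5 (J(O) = 5/1 = 5*1 = 5)
C(r(m))*(J(-4) - 9*5) = (-4)²*(5 - 9*5) = 16*(5 - 45) = 16*(-40) = -640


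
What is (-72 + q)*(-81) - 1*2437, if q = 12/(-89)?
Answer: 303127/89 ≈ 3405.9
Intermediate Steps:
q = -12/89 (q = 12*(-1/89) = -12/89 ≈ -0.13483)
(-72 + q)*(-81) - 1*2437 = (-72 - 12/89)*(-81) - 1*2437 = -6420/89*(-81) - 2437 = 520020/89 - 2437 = 303127/89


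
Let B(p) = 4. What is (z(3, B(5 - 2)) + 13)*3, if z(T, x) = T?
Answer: 48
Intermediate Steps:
(z(3, B(5 - 2)) + 13)*3 = (3 + 13)*3 = 16*3 = 48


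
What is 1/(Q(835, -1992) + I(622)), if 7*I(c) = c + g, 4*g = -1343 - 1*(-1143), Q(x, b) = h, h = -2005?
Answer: -7/13463 ≈ -0.00051994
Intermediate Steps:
Q(x, b) = -2005
g = -50 (g = (-1343 - 1*(-1143))/4 = (-1343 + 1143)/4 = (1/4)*(-200) = -50)
I(c) = -50/7 + c/7 (I(c) = (c - 50)/7 = (-50 + c)/7 = -50/7 + c/7)
1/(Q(835, -1992) + I(622)) = 1/(-2005 + (-50/7 + (1/7)*622)) = 1/(-2005 + (-50/7 + 622/7)) = 1/(-2005 + 572/7) = 1/(-13463/7) = -7/13463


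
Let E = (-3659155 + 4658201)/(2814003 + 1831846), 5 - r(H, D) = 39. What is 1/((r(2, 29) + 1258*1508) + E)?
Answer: 4645849/8813315927516 ≈ 5.2714e-7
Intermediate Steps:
r(H, D) = -34 (r(H, D) = 5 - 1*39 = 5 - 39 = -34)
E = 999046/4645849 ≈ 0.21504
1/((r(2, 29) + 1258*1508) + E) = 1/((-34 + 1258*1508) + 999046/4645849) = 1/((-34 + 1897064) + 999046/4645849) = 1/(1897030 + 999046/4645849) = 1/(8813315927516/4645849) = 4645849/8813315927516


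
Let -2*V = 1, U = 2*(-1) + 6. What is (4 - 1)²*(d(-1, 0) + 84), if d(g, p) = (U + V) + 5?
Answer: 1665/2 ≈ 832.50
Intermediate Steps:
U = 4 (U = -2 + 6 = 4)
V = -½ (V = -½*1 = -½ ≈ -0.50000)
d(g, p) = 17/2 (d(g, p) = (4 - ½) + 5 = 7/2 + 5 = 17/2)
(4 - 1)²*(d(-1, 0) + 84) = (4 - 1)²*(17/2 + 84) = 3²*(185/2) = 9*(185/2) = 1665/2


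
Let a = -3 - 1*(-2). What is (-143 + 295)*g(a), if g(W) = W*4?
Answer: -608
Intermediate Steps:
a = -1 (a = -3 + 2 = -1)
g(W) = 4*W
(-143 + 295)*g(a) = (-143 + 295)*(4*(-1)) = 152*(-4) = -608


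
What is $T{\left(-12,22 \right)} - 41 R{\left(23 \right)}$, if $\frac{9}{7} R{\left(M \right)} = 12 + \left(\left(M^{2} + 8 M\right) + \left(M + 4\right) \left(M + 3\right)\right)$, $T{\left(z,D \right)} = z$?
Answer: $- \frac{409657}{9} \approx -45517.0$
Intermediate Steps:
$R{\left(M \right)} = \frac{28}{3} + \frac{7 M^{2}}{9} + \frac{56 M}{9} + \frac{7 \left(3 + M\right) \left(4 + M\right)}{9}$ ($R{\left(M \right)} = \frac{7 \left(12 + \left(\left(M^{2} + 8 M\right) + \left(M + 4\right) \left(M + 3\right)\right)\right)}{9} = \frac{7 \left(12 + \left(\left(M^{2} + 8 M\right) + \left(4 + M\right) \left(3 + M\right)\right)\right)}{9} = \frac{7 \left(12 + \left(\left(M^{2} + 8 M\right) + \left(3 + M\right) \left(4 + M\right)\right)\right)}{9} = \frac{7 \left(12 + \left(M^{2} + 8 M + \left(3 + M\right) \left(4 + M\right)\right)\right)}{9} = \frac{7 \left(12 + M^{2} + 8 M + \left(3 + M\right) \left(4 + M\right)\right)}{9} = \frac{28}{3} + \frac{7 M^{2}}{9} + \frac{56 M}{9} + \frac{7 \left(3 + M\right) \left(4 + M\right)}{9}$)
$T{\left(-12,22 \right)} - 41 R{\left(23 \right)} = -12 - 41 \left(\frac{56}{3} + \frac{14 \cdot 23^{2}}{9} + \frac{35}{3} \cdot 23\right) = -12 - 41 \left(\frac{56}{3} + \frac{14}{9} \cdot 529 + \frac{805}{3}\right) = -12 - 41 \left(\frac{56}{3} + \frac{7406}{9} + \frac{805}{3}\right) = -12 - \frac{409549}{9} = - \frac{409657}{9}$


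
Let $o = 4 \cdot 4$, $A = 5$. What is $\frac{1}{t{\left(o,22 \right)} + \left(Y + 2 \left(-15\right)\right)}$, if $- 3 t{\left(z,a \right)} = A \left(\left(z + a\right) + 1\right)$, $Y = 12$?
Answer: $- \frac{1}{83} \approx -0.012048$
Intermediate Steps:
$o = 16$
$t{\left(z,a \right)} = - \frac{5}{3} - \frac{5 a}{3} - \frac{5 z}{3}$ ($t{\left(z,a \right)} = - \frac{5 \left(\left(z + a\right) + 1\right)}{3} = - \frac{5 \left(\left(a + z\right) + 1\right)}{3} = - \frac{5 \left(1 + a + z\right)}{3} = - \frac{5 + 5 a + 5 z}{3} = - \frac{5}{3} - \frac{5 a}{3} - \frac{5 z}{3}$)
$\frac{1}{t{\left(o,22 \right)} + \left(Y + 2 \left(-15\right)\right)} = \frac{1}{\left(- \frac{5}{3} - \frac{110}{3} - \frac{80}{3}\right) + \left(12 + 2 \left(-15\right)\right)} = \frac{1}{\left(- \frac{5}{3} - \frac{110}{3} - \frac{80}{3}\right) + \left(12 - 30\right)} = \frac{1}{-65 - 18} = \frac{1}{-83} = - \frac{1}{83}$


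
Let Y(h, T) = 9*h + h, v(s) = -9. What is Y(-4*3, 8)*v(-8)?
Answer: 1080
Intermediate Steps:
Y(h, T) = 10*h
Y(-4*3, 8)*v(-8) = (10*(-4*3))*(-9) = (10*(-12))*(-9) = -120*(-9) = 1080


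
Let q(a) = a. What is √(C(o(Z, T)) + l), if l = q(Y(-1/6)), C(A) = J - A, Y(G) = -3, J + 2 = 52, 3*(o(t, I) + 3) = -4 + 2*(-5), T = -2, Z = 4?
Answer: 2*√123/3 ≈ 7.3937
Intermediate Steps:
o(t, I) = -23/3 (o(t, I) = -3 + (-4 + 2*(-5))/3 = -3 + (-4 - 10)/3 = -3 + (⅓)*(-14) = -3 - 14/3 = -23/3)
J = 50 (J = -2 + 52 = 50)
C(A) = 50 - A
l = -3
√(C(o(Z, T)) + l) = √((50 - 1*(-23/3)) - 3) = √((50 + 23/3) - 3) = √(173/3 - 3) = √(164/3) = 2*√123/3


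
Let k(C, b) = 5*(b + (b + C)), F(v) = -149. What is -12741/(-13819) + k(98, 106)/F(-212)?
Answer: -19521041/2059031 ≈ -9.4807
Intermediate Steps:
k(C, b) = 5*C + 10*b (k(C, b) = 5*(b + (C + b)) = 5*(C + 2*b) = 5*C + 10*b)
-12741/(-13819) + k(98, 106)/F(-212) = -12741/(-13819) + (5*98 + 10*106)/(-149) = -12741*(-1/13819) + (490 + 1060)*(-1/149) = 12741/13819 + 1550*(-1/149) = 12741/13819 - 1550/149 = -19521041/2059031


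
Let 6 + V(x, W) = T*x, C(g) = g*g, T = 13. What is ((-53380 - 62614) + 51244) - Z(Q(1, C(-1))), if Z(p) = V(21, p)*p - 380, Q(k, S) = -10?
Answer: -61700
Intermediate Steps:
C(g) = g**2
V(x, W) = -6 + 13*x
Z(p) = -380 + 267*p (Z(p) = (-6 + 13*21)*p - 380 = (-6 + 273)*p - 380 = 267*p - 380 = -380 + 267*p)
((-53380 - 62614) + 51244) - Z(Q(1, C(-1))) = ((-53380 - 62614) + 51244) - (-380 + 267*(-10)) = (-115994 + 51244) - (-380 - 2670) = -64750 - 1*(-3050) = -64750 + 3050 = -61700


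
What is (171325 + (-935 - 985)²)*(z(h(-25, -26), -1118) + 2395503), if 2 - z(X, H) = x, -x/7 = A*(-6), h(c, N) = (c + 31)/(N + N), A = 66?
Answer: 9230505912425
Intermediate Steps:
h(c, N) = (31 + c)/(2*N) (h(c, N) = (31 + c)/((2*N)) = (31 + c)*(1/(2*N)) = (31 + c)/(2*N))
x = 2772 (x = -462*(-6) = -7*(-396) = 2772)
z(X, H) = -2770 (z(X, H) = 2 - 1*2772 = 2 - 2772 = -2770)
(171325 + (-935 - 985)²)*(z(h(-25, -26), -1118) + 2395503) = (171325 + (-935 - 985)²)*(-2770 + 2395503) = (171325 + (-1920)²)*2392733 = (171325 + 3686400)*2392733 = 3857725*2392733 = 9230505912425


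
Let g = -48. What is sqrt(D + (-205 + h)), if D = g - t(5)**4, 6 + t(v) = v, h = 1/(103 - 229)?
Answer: I*sqrt(448070)/42 ≈ 15.938*I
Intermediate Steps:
h = -1/126 (h = 1/(-126) = -1/126 ≈ -0.0079365)
t(v) = -6 + v
D = -49 (D = -48 - (-6 + 5)**4 = -48 - 1*(-1)**4 = -48 - 1*1 = -48 - 1 = -49)
sqrt(D + (-205 + h)) = sqrt(-49 + (-205 - 1/126)) = sqrt(-49 - 25831/126) = sqrt(-32005/126) = I*sqrt(448070)/42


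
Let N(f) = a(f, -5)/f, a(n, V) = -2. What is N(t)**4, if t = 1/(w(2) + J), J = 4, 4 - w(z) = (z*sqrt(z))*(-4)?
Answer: 1114112 + 786432*sqrt(2) ≈ 2.2263e+6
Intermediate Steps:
w(z) = 4 + 4*z**(3/2) (w(z) = 4 - z*sqrt(z)*(-4) = 4 - z**(3/2)*(-4) = 4 - (-4)*z**(3/2) = 4 + 4*z**(3/2))
t = 1/(8 + 8*sqrt(2)) (t = 1/((4 + 4*2**(3/2)) + 4) = 1/((4 + 4*(2*sqrt(2))) + 4) = 1/((4 + 8*sqrt(2)) + 4) = 1/(8 + 8*sqrt(2)) ≈ 0.051777)
N(f) = -2/f
N(t)**4 = (-2/(-1/8 + sqrt(2)/8))**4 = 16/(-1/8 + sqrt(2)/8)**4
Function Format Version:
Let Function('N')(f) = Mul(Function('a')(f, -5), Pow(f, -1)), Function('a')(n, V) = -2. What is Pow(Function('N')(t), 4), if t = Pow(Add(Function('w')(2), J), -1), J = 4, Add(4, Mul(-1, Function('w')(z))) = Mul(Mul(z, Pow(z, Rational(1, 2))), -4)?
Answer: Add(1114112, Mul(786432, Pow(2, Rational(1, 2)))) ≈ 2.2263e+6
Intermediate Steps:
Function('w')(z) = Add(4, Mul(4, Pow(z, Rational(3, 2)))) (Function('w')(z) = Add(4, Mul(-1, Mul(Mul(z, Pow(z, Rational(1, 2))), -4))) = Add(4, Mul(-1, Mul(Pow(z, Rational(3, 2)), -4))) = Add(4, Mul(-1, Mul(-4, Pow(z, Rational(3, 2))))) = Add(4, Mul(4, Pow(z, Rational(3, 2)))))
t = Pow(Add(8, Mul(8, Pow(2, Rational(1, 2)))), -1) (t = Pow(Add(Add(4, Mul(4, Pow(2, Rational(3, 2)))), 4), -1) = Pow(Add(Add(4, Mul(4, Mul(2, Pow(2, Rational(1, 2))))), 4), -1) = Pow(Add(Add(4, Mul(8, Pow(2, Rational(1, 2)))), 4), -1) = Pow(Add(8, Mul(8, Pow(2, Rational(1, 2)))), -1) ≈ 0.051777)
Function('N')(f) = Mul(-2, Pow(f, -1))
Pow(Function('N')(t), 4) = Pow(Mul(-2, Pow(Add(Rational(-1, 8), Mul(Rational(1, 8), Pow(2, Rational(1, 2)))), -1)), 4) = Mul(16, Pow(Add(Rational(-1, 8), Mul(Rational(1, 8), Pow(2, Rational(1, 2)))), -4))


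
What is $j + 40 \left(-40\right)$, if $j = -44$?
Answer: $-1644$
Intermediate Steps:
$j + 40 \left(-40\right) = -44 + 40 \left(-40\right) = -44 - 1600 = -1644$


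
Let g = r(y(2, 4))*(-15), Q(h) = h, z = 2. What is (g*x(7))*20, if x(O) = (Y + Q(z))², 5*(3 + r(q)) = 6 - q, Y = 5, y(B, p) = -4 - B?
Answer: 8820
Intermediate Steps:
r(q) = -9/5 - q/5 (r(q) = -3 + (6 - q)/5 = -3 + (6/5 - q/5) = -9/5 - q/5)
g = 9 (g = (-9/5 - (-4 - 1*2)/5)*(-15) = (-9/5 - (-4 - 2)/5)*(-15) = (-9/5 - ⅕*(-6))*(-15) = (-9/5 + 6/5)*(-15) = -⅗*(-15) = 9)
x(O) = 49 (x(O) = (5 + 2)² = 7² = 49)
(g*x(7))*20 = (9*49)*20 = 441*20 = 8820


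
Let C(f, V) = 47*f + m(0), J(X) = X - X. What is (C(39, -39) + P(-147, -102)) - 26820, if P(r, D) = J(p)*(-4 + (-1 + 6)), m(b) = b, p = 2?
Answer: -24987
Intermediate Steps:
J(X) = 0
P(r, D) = 0 (P(r, D) = 0*(-4 + (-1 + 6)) = 0*(-4 + 5) = 0*1 = 0)
C(f, V) = 47*f (C(f, V) = 47*f + 0 = 47*f)
(C(39, -39) + P(-147, -102)) - 26820 = (47*39 + 0) - 26820 = (1833 + 0) - 26820 = 1833 - 26820 = -24987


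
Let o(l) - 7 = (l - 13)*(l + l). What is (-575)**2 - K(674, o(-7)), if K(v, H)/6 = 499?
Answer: 327631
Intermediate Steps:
o(l) = 7 + 2*l*(-13 + l) (o(l) = 7 + (l - 13)*(l + l) = 7 + (-13 + l)*(2*l) = 7 + 2*l*(-13 + l))
K(v, H) = 2994 (K(v, H) = 6*499 = 2994)
(-575)**2 - K(674, o(-7)) = (-575)**2 - 1*2994 = 330625 - 2994 = 327631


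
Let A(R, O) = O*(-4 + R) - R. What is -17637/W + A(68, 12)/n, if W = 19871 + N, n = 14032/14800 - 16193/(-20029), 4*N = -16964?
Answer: 33688002422959/84777010590 ≈ 397.37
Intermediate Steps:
N = -4241 (N = (¼)*(-16964) = -4241)
A(R, O) = -R + O*(-4 + R)
n = 32543958/18526825 (n = 14032*(1/14800) - 16193*(-1/20029) = 877/925 + 16193/20029 = 32543958/18526825 ≈ 1.7566)
W = 15630 (W = 19871 - 4241 = 15630)
-17637/W + A(68, 12)/n = -17637/15630 + (-1*68 - 4*12 + 12*68)/(32543958/18526825) = -17637*1/15630 + (-68 - 48 + 816)*(18526825/32543958) = -5879/5210 + 700*(18526825/32543958) = -5879/5210 + 6484388750/16271979 = 33688002422959/84777010590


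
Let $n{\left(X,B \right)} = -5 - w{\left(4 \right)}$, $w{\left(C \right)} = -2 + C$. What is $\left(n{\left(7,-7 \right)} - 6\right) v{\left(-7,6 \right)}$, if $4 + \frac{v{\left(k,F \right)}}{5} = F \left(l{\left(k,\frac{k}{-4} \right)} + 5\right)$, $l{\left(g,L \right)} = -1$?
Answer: $-1300$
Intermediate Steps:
$n{\left(X,B \right)} = -7$ ($n{\left(X,B \right)} = -5 - \left(-2 + 4\right) = -5 - 2 = -7$)
$v{\left(k,F \right)} = -20 + 20 F$ ($v{\left(k,F \right)} = -20 + 5 F \left(-1 + 5\right) = -20 + 5 F 4 = -20 + 5 \cdot 4 F = -20 + 20 F$)
$\left(n{\left(7,-7 \right)} - 6\right) v{\left(-7,6 \right)} = \left(-7 - 6\right) \left(-20 + 20 \cdot 6\right) = - 13 \left(-20 + 120\right) = \left(-13\right) 100 = -1300$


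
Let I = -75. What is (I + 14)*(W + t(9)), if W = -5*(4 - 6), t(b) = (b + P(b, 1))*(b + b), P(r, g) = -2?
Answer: -8296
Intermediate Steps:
t(b) = 2*b*(-2 + b) (t(b) = (b - 2)*(b + b) = (-2 + b)*(2*b) = 2*b*(-2 + b))
W = 10 (W = -5*(-2) = 10)
(I + 14)*(W + t(9)) = (-75 + 14)*(10 + 2*9*(-2 + 9)) = -61*(10 + 2*9*7) = -61*(10 + 126) = -61*136 = -8296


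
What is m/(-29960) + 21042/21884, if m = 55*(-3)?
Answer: 31701459/32782232 ≈ 0.96703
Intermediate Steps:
m = -165
m/(-29960) + 21042/21884 = -165/(-29960) + 21042/21884 = -165*(-1/29960) + 21042*(1/21884) = 33/5992 + 10521/10942 = 31701459/32782232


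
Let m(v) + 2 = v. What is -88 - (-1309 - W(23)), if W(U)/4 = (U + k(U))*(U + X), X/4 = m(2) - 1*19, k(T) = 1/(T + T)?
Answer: -84171/23 ≈ -3659.6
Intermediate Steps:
k(T) = 1/(2*T)
m(v) = -2 + v
X = -76 (X = 4*((-2 + 2) - 1*19) = 4*(0 - 19) = 4*(-19) = -76)
W(U) = 4*(-76 + U)*(U + 1/(2*U)) (W(U) = 4*((U + 1/(2*U))*(U - 76)) = 4*((U + 1/(2*U))*(-76 + U)) = 4*((-76 + U)*(U + 1/(2*U))) = 4*(-76 + U)*(U + 1/(2*U)))
-88 - (-1309 - W(23)) = -88 - (-1309 - (2 - 304*23 - 152/23 + 4*23**2)) = -88 - (-1309 - (2 - 6992 - 152*1/23 + 4*529)) = -88 - (-1309 - (2 - 6992 - 152/23 + 2116)) = -88 - (-1309 - 1*(-112254/23)) = -88 - (-1309 + 112254/23) = -88 - 1*82147/23 = -88 - 82147/23 = -84171/23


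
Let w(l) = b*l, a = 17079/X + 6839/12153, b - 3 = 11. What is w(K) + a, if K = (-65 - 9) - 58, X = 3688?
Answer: -82595064553/44820264 ≈ -1842.8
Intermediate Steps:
b = 14 (b = 3 + 11 = 14)
K = -132 (K = -74 - 58 = -132)
a = 232783319/44820264 (a = 17079/3688 + 6839/12153 = 232783319/44820264 ≈ 5.1937)
w(l) = 14*l
w(K) + a = 14*(-132) + 232783319/44820264 = -1848 + 232783319/44820264 = -82595064553/44820264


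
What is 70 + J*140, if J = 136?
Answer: 19110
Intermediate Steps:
70 + J*140 = 70 + 136*140 = 70 + 19040 = 19110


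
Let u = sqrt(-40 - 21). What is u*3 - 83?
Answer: -83 + 3*I*sqrt(61) ≈ -83.0 + 23.431*I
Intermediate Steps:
u = I*sqrt(61) (u = sqrt(-61) = I*sqrt(61) ≈ 7.8102*I)
u*3 - 83 = (I*sqrt(61))*3 - 83 = 3*I*sqrt(61) - 83 = -83 + 3*I*sqrt(61)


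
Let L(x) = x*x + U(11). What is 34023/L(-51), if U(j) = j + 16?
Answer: 11341/876 ≈ 12.946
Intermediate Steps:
U(j) = 16 + j
L(x) = 27 + x**2 (L(x) = x*x + (16 + 11) = x**2 + 27 = 27 + x**2)
34023/L(-51) = 34023/(27 + (-51)**2) = 34023/(27 + 2601) = 34023/2628 = 34023*(1/2628) = 11341/876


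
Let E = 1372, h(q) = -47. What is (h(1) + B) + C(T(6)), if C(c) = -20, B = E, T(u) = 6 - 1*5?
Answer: 1305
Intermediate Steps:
T(u) = 1 (T(u) = 6 - 5 = 1)
B = 1372
(h(1) + B) + C(T(6)) = (-47 + 1372) - 20 = 1325 - 20 = 1305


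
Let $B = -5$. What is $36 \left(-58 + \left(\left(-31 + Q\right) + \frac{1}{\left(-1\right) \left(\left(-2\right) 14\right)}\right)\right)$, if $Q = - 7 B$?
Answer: $- \frac{13599}{7} \approx -1942.7$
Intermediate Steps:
$Q = 35$ ($Q = \left(-7\right) \left(-5\right) = 35$)
$36 \left(-58 + \left(\left(-31 + Q\right) + \frac{1}{\left(-1\right) \left(\left(-2\right) 14\right)}\right)\right) = 36 \left(-58 + \left(\left(-31 + 35\right) + \frac{1}{\left(-1\right) \left(\left(-2\right) 14\right)}\right)\right) = 36 \left(-58 + \left(4 + \frac{1}{\left(-1\right) \left(-28\right)}\right)\right) = 36 \left(-58 + \left(4 + \frac{1}{28}\right)\right) = 36 \left(-58 + \frac{113}{28}\right) = 36 \left(- \frac{1511}{28}\right) = - \frac{13599}{7}$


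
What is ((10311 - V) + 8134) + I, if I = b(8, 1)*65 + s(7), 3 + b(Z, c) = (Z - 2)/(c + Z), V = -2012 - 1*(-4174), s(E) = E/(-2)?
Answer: 96767/6 ≈ 16128.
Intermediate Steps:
s(E) = -E/2 (s(E) = E*(-½) = -E/2)
V = 2162 (V = -2012 + 4174 = 2162)
b(Z, c) = -3 + (-2 + Z)/(Z + c) (b(Z, c) = -3 + (Z - 2)/(c + Z) = -3 + (-2 + Z)/(Z + c))
I = -931/6 (I = ((-2 - 3*1 - 2*8)/(8 + 1))*65 - ½*7 = ((-2 - 3 - 16)/9)*65 - 7/2 = ((⅑)*(-21))*65 - 7/2 = -7/3*65 - 7/2 = -455/3 - 7/2 = -931/6 ≈ -155.17)
((10311 - V) + 8134) + I = ((10311 - 1*2162) + 8134) - 931/6 = ((10311 - 2162) + 8134) - 931/6 = (8149 + 8134) - 931/6 = 16283 - 931/6 = 96767/6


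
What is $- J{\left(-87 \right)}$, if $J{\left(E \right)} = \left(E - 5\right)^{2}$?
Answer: $-8464$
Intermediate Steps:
$J{\left(E \right)} = \left(-5 + E\right)^{2}$
$- J{\left(-87 \right)} = - \left(-5 - 87\right)^{2} = - \left(-92\right)^{2} = \left(-1\right) 8464 = -8464$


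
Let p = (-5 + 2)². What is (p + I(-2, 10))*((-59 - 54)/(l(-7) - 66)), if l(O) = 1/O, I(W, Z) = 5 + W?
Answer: 9492/463 ≈ 20.501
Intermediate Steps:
p = 9 (p = (-3)² = 9)
(p + I(-2, 10))*((-59 - 54)/(l(-7) - 66)) = (9 + (5 - 2))*((-59 - 54)/(1/(-7) - 66)) = (9 + 3)*(-113/(-⅐ - 66)) = 12*(-113/(-463/7)) = 12*(-113*(-7/463)) = 12*(791/463) = 9492/463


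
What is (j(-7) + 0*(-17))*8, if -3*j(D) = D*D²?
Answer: 2744/3 ≈ 914.67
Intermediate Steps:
j(D) = -D³/3 (j(D) = -D*D²/3 = -D³/3)
(j(-7) + 0*(-17))*8 = (-⅓*(-7)³ + 0*(-17))*8 = (-⅓*(-343) + 0)*8 = (343/3 + 0)*8 = (343/3)*8 = 2744/3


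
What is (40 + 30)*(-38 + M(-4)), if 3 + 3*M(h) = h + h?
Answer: -8750/3 ≈ -2916.7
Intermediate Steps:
M(h) = -1 + 2*h/3 (M(h) = -1 + (h + h)/3 = -1 + (2*h)/3 = -1 + 2*h/3)
(40 + 30)*(-38 + M(-4)) = (40 + 30)*(-38 + (-1 + (2/3)*(-4))) = 70*(-38 + (-1 - 8/3)) = 70*(-38 - 11/3) = 70*(-125/3) = -8750/3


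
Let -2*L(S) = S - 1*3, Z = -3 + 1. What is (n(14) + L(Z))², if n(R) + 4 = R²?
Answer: 151321/4 ≈ 37830.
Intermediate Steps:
n(R) = -4 + R²
Z = -2
L(S) = 3/2 - S/2 (L(S) = -(S - 1*3)/2 = -(S - 3)/2 = -(-3 + S)/2 = 3/2 - S/2)
(n(14) + L(Z))² = ((-4 + 14²) + (3/2 - ½*(-2)))² = ((-4 + 196) + (3/2 + 1))² = (192 + 5/2)² = (389/2)² = 151321/4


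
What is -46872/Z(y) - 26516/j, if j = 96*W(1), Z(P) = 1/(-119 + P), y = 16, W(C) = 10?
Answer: 1158669211/240 ≈ 4.8278e+6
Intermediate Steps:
j = 960 (j = 96*10 = 960)
-46872/Z(y) - 26516/j = -46872/(1/(-119 + 16)) - 26516/960 = -46872/(1/(-103)) - 26516*1/960 = -46872/(-1/103) - 6629/240 = -46872*(-103) - 6629/240 = 4827816 - 6629/240 = 1158669211/240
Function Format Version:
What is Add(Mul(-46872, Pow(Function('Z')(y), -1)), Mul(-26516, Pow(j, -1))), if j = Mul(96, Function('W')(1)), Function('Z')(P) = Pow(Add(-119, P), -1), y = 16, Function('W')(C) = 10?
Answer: Rational(1158669211, 240) ≈ 4.8278e+6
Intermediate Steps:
j = 960 (j = Mul(96, 10) = 960)
Add(Mul(-46872, Pow(Function('Z')(y), -1)), Mul(-26516, Pow(j, -1))) = Add(Mul(-46872, Pow(Pow(Add(-119, 16), -1), -1)), Mul(-26516, Pow(960, -1))) = Add(Mul(-46872, Pow(Pow(-103, -1), -1)), Mul(-26516, Rational(1, 960))) = Add(Mul(-46872, Pow(Rational(-1, 103), -1)), Rational(-6629, 240)) = Add(Mul(-46872, -103), Rational(-6629, 240)) = Add(4827816, Rational(-6629, 240)) = Rational(1158669211, 240)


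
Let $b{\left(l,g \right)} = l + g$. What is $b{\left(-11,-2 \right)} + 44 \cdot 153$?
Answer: $6719$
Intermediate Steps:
$b{\left(l,g \right)} = g + l$
$b{\left(-11,-2 \right)} + 44 \cdot 153 = \left(-2 - 11\right) + 44 \cdot 153 = -13 + 6732 = 6719$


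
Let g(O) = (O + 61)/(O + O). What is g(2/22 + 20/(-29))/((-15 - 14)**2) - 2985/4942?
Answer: -527094763/793838402 ≈ -0.66398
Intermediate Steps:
g(O) = (61 + O)/(2*O) (g(O) = (61 + O)/((2*O)) = (61 + O)*(1/(2*O)) = (61 + O)/(2*O))
g(2/22 + 20/(-29))/((-15 - 14)**2) - 2985/4942 = ((61 + (2/22 + 20/(-29)))/(2*(2/22 + 20/(-29))))/((-15 - 14)**2) - 2985/4942 = ((61 + (2*(1/22) + 20*(-1/29)))/(2*(2*(1/22) + 20*(-1/29))))/((-29)**2) - 2985*1/4942 = ((61 + (1/11 - 20/29))/(2*(1/11 - 20/29)))/841 - 2985/4942 = ((61 - 191/319)/(2*(-191/319)))*(1/841) - 2985/4942 = ((1/2)*(-319/191)*(19268/319))*(1/841) - 2985/4942 = -9634/191*1/841 - 2985/4942 = -9634/160631 - 2985/4942 = -527094763/793838402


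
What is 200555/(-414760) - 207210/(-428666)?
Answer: -2869003/17779351016 ≈ -0.00016137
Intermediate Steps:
200555/(-414760) - 207210/(-428666) = 200555*(-1/414760) - 207210*(-1/428666) = -40111/82952 + 103605/214333 = -2869003/17779351016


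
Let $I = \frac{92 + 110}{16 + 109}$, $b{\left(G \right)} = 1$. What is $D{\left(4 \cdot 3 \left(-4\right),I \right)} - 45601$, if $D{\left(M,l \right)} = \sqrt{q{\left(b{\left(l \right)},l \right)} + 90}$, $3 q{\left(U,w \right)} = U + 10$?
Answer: $-45601 + \frac{\sqrt{843}}{3} \approx -45591.0$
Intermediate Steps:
$I = \frac{202}{125} \approx 1.616$
$q{\left(U,w \right)} = \frac{10}{3} + \frac{U}{3}$ ($q{\left(U,w \right)} = \frac{U + 10}{3} = \frac{10 + U}{3} = \frac{10}{3} + \frac{U}{3}$)
$D{\left(M,l \right)} = \frac{\sqrt{843}}{3}$ ($D{\left(M,l \right)} = \sqrt{\left(\frac{10}{3} + \frac{1}{3} \cdot 1\right) + 90} = \sqrt{\left(\frac{10}{3} + \frac{1}{3}\right) + 90} = \sqrt{\frac{11}{3} + 90} = \sqrt{\frac{281}{3}} = \frac{\sqrt{843}}{3}$)
$D{\left(4 \cdot 3 \left(-4\right),I \right)} - 45601 = \frac{\sqrt{843}}{3} - 45601 = -45601 + \frac{\sqrt{843}}{3}$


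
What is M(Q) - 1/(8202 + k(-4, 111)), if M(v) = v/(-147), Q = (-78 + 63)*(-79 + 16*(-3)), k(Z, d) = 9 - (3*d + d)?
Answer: -4932094/380583 ≈ -12.959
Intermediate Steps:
k(Z, d) = 9 - 4*d
Q = 1905 (Q = -15*(-79 - 48) = -15*(-127) = 1905)
M(v) = -v/147 (M(v) = v*(-1/147) = -v/147)
M(Q) - 1/(8202 + k(-4, 111)) = -1/147*1905 - 1/(8202 + (9 - 4*111)) = -635/49 - 1/(8202 + (9 - 444)) = -635/49 - 1/(8202 - 435) = -635/49 - 1/7767 = -4932094/380583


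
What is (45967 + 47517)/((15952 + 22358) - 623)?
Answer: 93484/37687 ≈ 2.4805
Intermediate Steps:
(45967 + 47517)/((15952 + 22358) - 623) = 93484/(38310 - 623) = 93484/37687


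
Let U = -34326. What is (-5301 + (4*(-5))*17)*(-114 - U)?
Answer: -192989892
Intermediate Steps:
(-5301 + (4*(-5))*17)*(-114 - U) = (-5301 + (4*(-5))*17)*(-114 - 1*(-34326)) = (-5301 - 20*17)*(-114 + 34326) = (-5301 - 340)*34212 = -5641*34212 = -192989892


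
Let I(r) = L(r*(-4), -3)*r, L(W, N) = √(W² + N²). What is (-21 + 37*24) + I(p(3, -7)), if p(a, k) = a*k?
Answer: 867 - 63*√785 ≈ -898.13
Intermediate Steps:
L(W, N) = √(N² + W²)
I(r) = r*√(9 + 16*r²) (I(r) = √((-3)² + (r*(-4))²)*r = √(9 + (-4*r)²)*r = √(9 + 16*r²)*r = r*√(9 + 16*r²))
(-21 + 37*24) + I(p(3, -7)) = (-21 + 37*24) + (3*(-7))*√(9 + 16*(3*(-7))²) = (-21 + 888) - 21*√(9 + 16*(-21)²) = 867 - 21*√(9 + 16*441) = 867 - 21*√(9 + 7056) = 867 - 63*√785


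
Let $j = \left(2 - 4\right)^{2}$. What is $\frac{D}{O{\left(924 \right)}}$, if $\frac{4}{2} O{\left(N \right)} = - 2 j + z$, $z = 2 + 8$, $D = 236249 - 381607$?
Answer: $-145358$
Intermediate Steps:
$D = -145358$
$j = 4$ ($j = \left(-2\right)^{2} = 4$)
$z = 10$
$O{\left(N \right)} = 1$ ($O{\left(N \right)} = \frac{\left(-2\right) 4 + 10}{2} = \frac{-8 + 10}{2} = \frac{1}{2} \cdot 2 = 1$)
$\frac{D}{O{\left(924 \right)}} = - \frac{145358}{1} = \left(-145358\right) 1 = -145358$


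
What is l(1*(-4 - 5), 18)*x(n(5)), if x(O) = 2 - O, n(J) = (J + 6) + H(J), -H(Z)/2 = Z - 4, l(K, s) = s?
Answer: -126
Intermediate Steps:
H(Z) = 8 - 2*Z (H(Z) = -2*(Z - 4) = -2*(-4 + Z) = 8 - 2*Z)
n(J) = 14 - J (n(J) = (J + 6) + (8 - 2*J) = (6 + J) + (8 - 2*J) = 14 - J)
l(1*(-4 - 5), 18)*x(n(5)) = 18*(2 - (14 - 1*5)) = 18*(2 - (14 - 5)) = 18*(2 - 1*9) = 18*(2 - 9) = 18*(-7) = -126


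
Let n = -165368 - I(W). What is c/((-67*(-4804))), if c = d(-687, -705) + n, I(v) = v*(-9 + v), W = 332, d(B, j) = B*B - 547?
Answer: 99409/160934 ≈ 0.61770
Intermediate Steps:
d(B, j) = -547 + B**2 (d(B, j) = B**2 - 547 = -547 + B**2)
n = -272604 (n = -165368 - 332*(-9 + 332) = -165368 - 332*323 = -165368 - 1*107236 = -165368 - 107236 = -272604)
c = 198818 (c = (-547 + (-687)**2) - 272604 = (-547 + 471969) - 272604 = 471422 - 272604 = 198818)
c/((-67*(-4804))) = 198818/((-67*(-4804))) = 198818/321868 = 198818*(1/321868) = 99409/160934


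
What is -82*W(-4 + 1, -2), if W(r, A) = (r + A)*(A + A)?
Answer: -1640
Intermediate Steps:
W(r, A) = 2*A*(A + r) (W(r, A) = (A + r)*(2*A) = 2*A*(A + r))
-82*W(-4 + 1, -2) = -164*(-2)*(-2 + (-4 + 1)) = -164*(-2)*(-2 - 3) = -164*(-2)*(-5) = -82*20 = -1640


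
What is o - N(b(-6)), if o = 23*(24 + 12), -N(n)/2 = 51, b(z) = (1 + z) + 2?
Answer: 930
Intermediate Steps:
b(z) = 3 + z
N(n) = -102 (N(n) = -2*51 = -102)
o = 828 (o = 23*36 = 828)
o - N(b(-6)) = 828 - 1*(-102) = 828 + 102 = 930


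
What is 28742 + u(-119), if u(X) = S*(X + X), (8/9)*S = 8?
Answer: 26600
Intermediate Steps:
S = 9 (S = (9/8)*8 = 9)
u(X) = 18*X (u(X) = 9*(X + X) = 9*(2*X) = 18*X)
28742 + u(-119) = 28742 + 18*(-119) = 28742 - 2142 = 26600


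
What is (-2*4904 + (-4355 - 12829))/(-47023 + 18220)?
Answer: 26992/28803 ≈ 0.93712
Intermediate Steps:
(-2*4904 + (-4355 - 12829))/(-47023 + 18220) = (-9808 - 17184)/(-28803) = -26992*(-1/28803) = 26992/28803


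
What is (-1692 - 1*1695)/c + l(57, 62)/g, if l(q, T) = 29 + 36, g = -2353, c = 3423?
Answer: -210054/206521 ≈ -1.0171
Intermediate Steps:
l(q, T) = 65
(-1692 - 1*1695)/c + l(57, 62)/g = (-1692 - 1*1695)/3423 + 65/(-2353) = (-1692 - 1695)*(1/3423) + 65*(-1/2353) = -3387*1/3423 - 5/181 = -1129/1141 - 5/181 = -210054/206521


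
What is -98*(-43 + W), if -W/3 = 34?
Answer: 14210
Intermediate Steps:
W = -102 (W = -3*34 = -102)
-98*(-43 + W) = -98*(-43 - 102) = -98*(-145) = 14210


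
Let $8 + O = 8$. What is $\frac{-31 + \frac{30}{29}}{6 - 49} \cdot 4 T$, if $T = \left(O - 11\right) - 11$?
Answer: $- \frac{76472}{1247} \approx -61.325$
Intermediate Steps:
$O = 0$ ($O = -8 + 8 = 0$)
$T = -22$ ($T = \left(0 - 11\right) - 11 = -11 - 11 = -22$)
$\frac{-31 + \frac{30}{29}}{6 - 49} \cdot 4 T = \frac{-31 + \frac{30}{29}}{6 - 49} \cdot 4 \left(-22\right) = \frac{-31 + 30 \cdot \frac{1}{29}}{-43} \cdot 4 \left(-22\right) = \left(-31 + \frac{30}{29}\right) \left(- \frac{1}{43}\right) 4 \left(-22\right) = \left(- \frac{869}{29}\right) \left(- \frac{1}{43}\right) 4 \left(-22\right) = \frac{869}{1247} \cdot 4 \left(-22\right) = \frac{3476}{1247} \left(-22\right) = - \frac{76472}{1247}$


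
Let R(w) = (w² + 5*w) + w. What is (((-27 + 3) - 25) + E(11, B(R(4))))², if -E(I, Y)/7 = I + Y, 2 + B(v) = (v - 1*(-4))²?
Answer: 186704896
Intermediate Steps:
R(w) = w² + 6*w
B(v) = -2 + (4 + v)² (B(v) = -2 + (v - 1*(-4))² = -2 + (v + 4)² = -2 + (4 + v)²)
E(I, Y) = -7*I - 7*Y (E(I, Y) = -7*(I + Y) = -7*I - 7*Y)
(((-27 + 3) - 25) + E(11, B(R(4))))² = (((-27 + 3) - 25) + (-7*11 - 7*(-2 + (4 + 4*(6 + 4))²)))² = ((-24 - 25) + (-77 - 7*(-2 + (4 + 4*10)²)))² = (-49 + (-77 - 7*(-2 + (4 + 40)²)))² = (-49 + (-77 - 7*(-2 + 44²)))² = (-49 + (-77 - 7*(-2 + 1936)))² = (-49 + (-77 - 7*1934))² = (-49 + (-77 - 13538))² = (-49 - 13615)² = (-13664)² = 186704896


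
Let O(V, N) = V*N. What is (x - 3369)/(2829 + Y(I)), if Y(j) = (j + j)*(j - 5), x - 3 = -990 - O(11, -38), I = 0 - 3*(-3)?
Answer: -3938/2901 ≈ -1.3575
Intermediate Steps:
O(V, N) = N*V
I = 9 (I = 0 + 9 = 9)
x = -569 (x = 3 + (-990 - (-38)*11) = 3 + (-990 - 1*(-418)) = 3 + (-990 + 418) = 3 - 572 = -569)
Y(j) = 2*j*(-5 + j) (Y(j) = (2*j)*(-5 + j) = 2*j*(-5 + j))
(x - 3369)/(2829 + Y(I)) = (-569 - 3369)/(2829 + 2*9*(-5 + 9)) = -3938/(2829 + 2*9*4) = -3938/(2829 + 72) = -3938/2901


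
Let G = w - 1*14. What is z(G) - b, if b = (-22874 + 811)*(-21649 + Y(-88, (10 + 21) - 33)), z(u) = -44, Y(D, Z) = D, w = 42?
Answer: -479583475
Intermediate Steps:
G = 28 (G = 42 - 1*14 = 42 - 14 = 28)
b = 479583431 (b = (-22874 + 811)*(-21649 - 88) = -22063*(-21737) = 479583431)
z(G) - b = -44 - 1*479583431 = -44 - 479583431 = -479583475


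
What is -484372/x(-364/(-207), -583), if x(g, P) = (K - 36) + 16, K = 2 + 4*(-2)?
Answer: 242186/13 ≈ 18630.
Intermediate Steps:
K = -6 (K = 2 - 8 = -6)
x(g, P) = -26 (x(g, P) = (-6 - 36) + 16 = -42 + 16 = -26)
-484372/x(-364/(-207), -583) = -484372/(-26) = -484372*(-1/26) = 242186/13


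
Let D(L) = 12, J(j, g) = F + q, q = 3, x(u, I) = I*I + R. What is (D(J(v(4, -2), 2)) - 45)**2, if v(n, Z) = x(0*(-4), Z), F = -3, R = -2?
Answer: 1089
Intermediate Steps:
x(u, I) = -2 + I**2 (x(u, I) = I*I - 2 = I**2 - 2 = -2 + I**2)
v(n, Z) = -2 + Z**2
J(j, g) = 0 (J(j, g) = -3 + 3 = 0)
(D(J(v(4, -2), 2)) - 45)**2 = (12 - 45)**2 = (-33)**2 = 1089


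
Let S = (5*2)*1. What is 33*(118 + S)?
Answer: 4224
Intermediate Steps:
S = 10 (S = 10*1 = 10)
33*(118 + S) = 33*(118 + 10) = 33*128 = 4224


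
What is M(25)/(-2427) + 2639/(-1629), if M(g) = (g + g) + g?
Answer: -2175676/1317861 ≈ -1.6509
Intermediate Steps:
M(g) = 3*g (M(g) = 2*g + g = 3*g)
M(25)/(-2427) + 2639/(-1629) = (3*25)/(-2427) + 2639/(-1629) = 75*(-1/2427) + 2639*(-1/1629) = -25/809 - 2639/1629 = -2175676/1317861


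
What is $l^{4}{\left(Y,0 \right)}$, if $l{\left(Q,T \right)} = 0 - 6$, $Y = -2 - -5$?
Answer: $1296$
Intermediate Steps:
$Y = 3$ ($Y = -2 + 5 = 3$)
$l{\left(Q,T \right)} = -6$ ($l{\left(Q,T \right)} = 0 - 6 = -6$)
$l^{4}{\left(Y,0 \right)} = \left(-6\right)^{4} = 1296$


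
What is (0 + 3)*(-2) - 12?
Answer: -18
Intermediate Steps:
(0 + 3)*(-2) - 12 = 3*(-2) - 12 = -6 - 12 = -18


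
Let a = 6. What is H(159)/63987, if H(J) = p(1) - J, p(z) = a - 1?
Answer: -2/831 ≈ -0.0024067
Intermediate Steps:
p(z) = 5 (p(z) = 6 - 1 = 5)
H(J) = 5 - J
H(159)/63987 = (5 - 1*159)/63987 = (5 - 159)*(1/63987) = -154*1/63987 = -2/831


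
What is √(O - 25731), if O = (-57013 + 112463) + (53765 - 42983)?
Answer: √40501 ≈ 201.25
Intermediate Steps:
O = 66232 (O = 55450 + 10782 = 66232)
√(O - 25731) = √(66232 - 25731) = √40501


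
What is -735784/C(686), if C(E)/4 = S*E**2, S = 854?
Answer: -1877/4100908 ≈ -0.00045770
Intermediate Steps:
C(E) = 3416*E**2 (C(E) = 4*(854*E**2) = 3416*E**2)
-735784/C(686) = -735784/(3416*686**2) = -735784/(3416*470596) = -735784/1607555936 = -735784*1/1607555936 = -1877/4100908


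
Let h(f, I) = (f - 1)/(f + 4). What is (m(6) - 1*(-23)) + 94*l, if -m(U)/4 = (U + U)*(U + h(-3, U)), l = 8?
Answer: 679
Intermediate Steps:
h(f, I) = (-1 + f)/(4 + f)
m(U) = -8*U*(-4 + U) (m(U) = -4*(U + U)*(U + (-1 - 3)/(4 - 3)) = -4*2*U*(U - 4/1) = -4*2*U*(U + 1*(-4)) = -4*2*U*(U - 4) = -4*2*U*(-4 + U) = -8*U*(-4 + U))
(m(6) - 1*(-23)) + 94*l = (8*6*(4 - 1*6) - 1*(-23)) + 94*8 = (8*6*(4 - 6) + 23) + 752 = (8*6*(-2) + 23) + 752 = (-96 + 23) + 752 = -73 + 752 = 679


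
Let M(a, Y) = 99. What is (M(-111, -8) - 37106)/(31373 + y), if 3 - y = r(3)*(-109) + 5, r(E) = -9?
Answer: -37007/30390 ≈ -1.2177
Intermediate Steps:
y = -983 (y = 3 - (-9*(-109) + 5) = 3 - (981 + 5) = 3 - 1*986 = 3 - 986 = -983)
(M(-111, -8) - 37106)/(31373 + y) = (99 - 37106)/(31373 - 983) = -37007/30390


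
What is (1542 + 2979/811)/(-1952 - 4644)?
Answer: -1253541/5349356 ≈ -0.23433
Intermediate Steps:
(1542 + 2979/811)/(-1952 - 4644) = (1542 + 2979*(1/811))/(-6596) = (1542 + 2979/811)*(-1/6596) = (1253541/811)*(-1/6596) = -1253541/5349356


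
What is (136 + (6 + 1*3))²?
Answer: 21025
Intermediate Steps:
(136 + (6 + 1*3))² = (136 + (6 + 3))² = (136 + 9)² = 145² = 21025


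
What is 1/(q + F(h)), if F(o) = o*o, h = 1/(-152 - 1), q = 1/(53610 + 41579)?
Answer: 2228279301/118598 ≈ 18789.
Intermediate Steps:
q = 1/95189 ≈ 1.0505e-5
h = -1/153 (h = 1/(-153) = -1/153 ≈ -0.0065359)
F(o) = o²
1/(q + F(h)) = 1/(1/95189 + (-1/153)²) = 1/(1/95189 + 1/23409) = 1/(118598/2228279301) = 2228279301/118598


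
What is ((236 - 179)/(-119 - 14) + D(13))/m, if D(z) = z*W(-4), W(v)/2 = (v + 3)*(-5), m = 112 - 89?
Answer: 907/161 ≈ 5.6335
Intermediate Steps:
m = 23
W(v) = -30 - 10*v (W(v) = 2*((v + 3)*(-5)) = 2*((3 + v)*(-5)) = 2*(-15 - 5*v) = -30 - 10*v)
D(z) = 10*z (D(z) = z*(-30 - 10*(-4)) = z*(-30 + 40) = z*10 = 10*z)
((236 - 179)/(-119 - 14) + D(13))/m = ((236 - 179)/(-119 - 14) + 10*13)/23 = (57/(-133) + 130)/23 = (57*(-1/133) + 130)/23 = (-3/7 + 130)/23 = (1/23)*(907/7) = 907/161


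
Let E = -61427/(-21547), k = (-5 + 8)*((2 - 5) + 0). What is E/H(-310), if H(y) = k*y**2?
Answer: -61427/18636000300 ≈ -3.2961e-6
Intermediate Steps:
k = -9 (k = 3*(-3 + 0) = 3*(-3) = -9)
E = 61427/21547 (E = -61427*(-1/21547) = 61427/21547 ≈ 2.8508)
H(y) = -9*y**2
E/H(-310) = 61427/(21547*((-9*(-310)**2))) = 61427/(21547*((-9*96100))) = (61427/21547)/(-864900) = (61427/21547)*(-1/864900) = -61427/18636000300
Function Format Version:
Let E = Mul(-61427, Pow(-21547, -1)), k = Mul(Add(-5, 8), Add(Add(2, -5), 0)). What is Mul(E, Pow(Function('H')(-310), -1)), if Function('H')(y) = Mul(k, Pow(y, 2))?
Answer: Rational(-61427, 18636000300) ≈ -3.2961e-6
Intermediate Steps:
k = -9 (k = Mul(3, Add(-3, 0)) = Mul(3, -3) = -9)
E = Rational(61427, 21547) (E = Mul(-61427, Rational(-1, 21547)) = Rational(61427, 21547) ≈ 2.8508)
Function('H')(y) = Mul(-9, Pow(y, 2))
Mul(E, Pow(Function('H')(-310), -1)) = Mul(Rational(61427, 21547), Pow(Mul(-9, Pow(-310, 2)), -1)) = Mul(Rational(61427, 21547), Pow(Mul(-9, 96100), -1)) = Mul(Rational(61427, 21547), Pow(-864900, -1)) = Mul(Rational(61427, 21547), Rational(-1, 864900)) = Rational(-61427, 18636000300)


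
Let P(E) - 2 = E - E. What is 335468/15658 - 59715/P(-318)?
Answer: -467173267/15658 ≈ -29836.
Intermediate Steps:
P(E) = 2 (P(E) = 2 + (E - E) = 2 + 0 = 2)
335468/15658 - 59715/P(-318) = 335468/15658 - 59715/2 = 335468*(1/15658) - 59715*1/2 = 167734/7829 - 59715/2 = -467173267/15658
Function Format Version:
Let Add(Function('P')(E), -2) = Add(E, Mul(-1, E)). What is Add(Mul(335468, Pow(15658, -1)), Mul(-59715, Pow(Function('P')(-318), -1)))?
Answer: Rational(-467173267, 15658) ≈ -29836.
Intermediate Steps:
Function('P')(E) = 2 (Function('P')(E) = Add(2, Add(E, Mul(-1, E))) = Add(2, 0) = 2)
Add(Mul(335468, Pow(15658, -1)), Mul(-59715, Pow(Function('P')(-318), -1))) = Add(Mul(335468, Pow(15658, -1)), Mul(-59715, Pow(2, -1))) = Add(Mul(335468, Rational(1, 15658)), Mul(-59715, Rational(1, 2))) = Add(Rational(167734, 7829), Rational(-59715, 2)) = Rational(-467173267, 15658)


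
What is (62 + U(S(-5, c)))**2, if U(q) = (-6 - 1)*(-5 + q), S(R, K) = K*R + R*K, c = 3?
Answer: 94249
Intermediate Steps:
S(R, K) = 2*K*R (S(R, K) = K*R + K*R = 2*K*R)
U(q) = 35 - 7*q (U(q) = -7*(-5 + q) = 35 - 7*q)
(62 + U(S(-5, c)))**2 = (62 + (35 - 14*3*(-5)))**2 = (62 + (35 - 7*(-30)))**2 = (62 + (35 + 210))**2 = (62 + 245)**2 = 307**2 = 94249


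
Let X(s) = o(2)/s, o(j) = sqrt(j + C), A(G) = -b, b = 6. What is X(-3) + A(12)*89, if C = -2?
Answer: -534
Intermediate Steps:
A(G) = -6 (A(G) = -1*6 = -6)
o(j) = sqrt(-2 + j) (o(j) = sqrt(j - 2) = sqrt(-2 + j))
X(s) = 0 (X(s) = sqrt(-2 + 2)/s = sqrt(0)/s = 0/s = 0)
X(-3) + A(12)*89 = 0 - 6*89 = 0 - 534 = -534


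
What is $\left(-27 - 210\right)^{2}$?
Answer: $56169$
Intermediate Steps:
$\left(-27 - 210\right)^{2} = \left(-237\right)^{2} = 56169$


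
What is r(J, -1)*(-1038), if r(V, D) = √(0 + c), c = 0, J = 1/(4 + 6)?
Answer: 0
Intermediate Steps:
J = ⅒ (J = 1/10 = ⅒ ≈ 0.10000)
r(V, D) = 0 (r(V, D) = √(0 + 0) = √0 = 0)
r(J, -1)*(-1038) = 0*(-1038) = 0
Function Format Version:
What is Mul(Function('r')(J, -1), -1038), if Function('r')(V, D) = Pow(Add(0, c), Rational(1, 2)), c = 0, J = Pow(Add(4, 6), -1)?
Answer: 0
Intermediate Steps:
J = Rational(1, 10) (J = Pow(10, -1) = Rational(1, 10) ≈ 0.10000)
Function('r')(V, D) = 0 (Function('r')(V, D) = Pow(Add(0, 0), Rational(1, 2)) = Pow(0, Rational(1, 2)) = 0)
Mul(Function('r')(J, -1), -1038) = Mul(0, -1038) = 0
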